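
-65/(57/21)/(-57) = 0.42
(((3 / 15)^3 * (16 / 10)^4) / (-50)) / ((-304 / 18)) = 2304 / 37109375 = 0.00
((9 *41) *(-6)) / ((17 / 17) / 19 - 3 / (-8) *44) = -84132 / 629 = -133.76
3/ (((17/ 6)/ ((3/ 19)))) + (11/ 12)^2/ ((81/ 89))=4108243/ 3767472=1.09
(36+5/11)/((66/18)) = 1203/121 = 9.94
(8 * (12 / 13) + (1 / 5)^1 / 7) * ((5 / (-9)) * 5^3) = -421625 / 819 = -514.80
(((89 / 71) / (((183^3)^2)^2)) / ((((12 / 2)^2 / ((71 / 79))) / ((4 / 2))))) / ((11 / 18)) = 89 / 1225837359853974948955351117509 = 0.00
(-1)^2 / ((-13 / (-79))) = 79 / 13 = 6.08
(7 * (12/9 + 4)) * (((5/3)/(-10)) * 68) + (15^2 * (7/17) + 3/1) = -50102/153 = -327.46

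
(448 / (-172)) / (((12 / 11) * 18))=-154 / 1161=-0.13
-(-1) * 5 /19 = 5 /19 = 0.26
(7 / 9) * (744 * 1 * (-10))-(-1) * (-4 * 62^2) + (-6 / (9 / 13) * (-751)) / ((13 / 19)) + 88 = -11562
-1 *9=-9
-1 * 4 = -4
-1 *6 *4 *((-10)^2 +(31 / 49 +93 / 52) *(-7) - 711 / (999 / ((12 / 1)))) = -6021138 / 3367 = -1788.28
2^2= 4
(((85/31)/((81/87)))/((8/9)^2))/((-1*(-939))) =0.00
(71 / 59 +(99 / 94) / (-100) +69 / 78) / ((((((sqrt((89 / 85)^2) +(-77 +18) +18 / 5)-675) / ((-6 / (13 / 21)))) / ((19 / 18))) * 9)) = 33865635587 / 10459134293400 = 0.00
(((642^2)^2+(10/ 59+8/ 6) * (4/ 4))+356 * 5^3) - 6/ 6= 30068619709181/ 177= 169879207396.50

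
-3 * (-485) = 1455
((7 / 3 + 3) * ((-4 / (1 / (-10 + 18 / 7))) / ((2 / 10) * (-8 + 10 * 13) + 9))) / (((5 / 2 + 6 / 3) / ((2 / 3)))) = 66560 / 94689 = 0.70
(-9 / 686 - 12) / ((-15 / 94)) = 129109 / 1715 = 75.28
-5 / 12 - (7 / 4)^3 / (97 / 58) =-33721 / 9312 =-3.62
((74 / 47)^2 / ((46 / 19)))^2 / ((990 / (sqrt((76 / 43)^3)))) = 205677924784 * sqrt(817) / 2362594637403495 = 0.00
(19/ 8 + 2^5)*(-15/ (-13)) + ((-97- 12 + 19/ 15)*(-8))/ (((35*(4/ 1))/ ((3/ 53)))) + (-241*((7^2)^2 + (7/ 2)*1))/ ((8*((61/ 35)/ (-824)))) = 2015091903389183/ 58840600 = 34246623.99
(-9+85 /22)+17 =261 /22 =11.86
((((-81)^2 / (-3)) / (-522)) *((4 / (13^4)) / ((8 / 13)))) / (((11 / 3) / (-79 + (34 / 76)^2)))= -82950723 / 4048069168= -0.02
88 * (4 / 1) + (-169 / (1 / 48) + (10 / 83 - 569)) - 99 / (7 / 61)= -9191.59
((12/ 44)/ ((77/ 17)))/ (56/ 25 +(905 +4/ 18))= 11475/ 172939613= 0.00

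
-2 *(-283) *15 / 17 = 8490 / 17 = 499.41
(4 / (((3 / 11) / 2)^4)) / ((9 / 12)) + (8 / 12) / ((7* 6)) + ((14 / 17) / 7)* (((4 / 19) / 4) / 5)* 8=42372296101 / 2747115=15424.29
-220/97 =-2.27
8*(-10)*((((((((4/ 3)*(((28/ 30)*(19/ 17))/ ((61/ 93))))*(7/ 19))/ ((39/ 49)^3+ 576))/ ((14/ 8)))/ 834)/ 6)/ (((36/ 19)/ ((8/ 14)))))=-8869793408/ 2375694259750107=-0.00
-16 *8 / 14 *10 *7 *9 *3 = -17280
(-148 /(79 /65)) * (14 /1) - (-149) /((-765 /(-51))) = -2008429 /1185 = -1694.88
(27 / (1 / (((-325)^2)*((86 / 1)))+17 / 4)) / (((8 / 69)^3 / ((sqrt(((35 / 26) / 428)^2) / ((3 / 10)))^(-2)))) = 1122439562936744949 / 30267055784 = 37084530.82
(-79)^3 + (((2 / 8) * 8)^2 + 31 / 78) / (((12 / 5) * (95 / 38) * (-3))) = -493039.24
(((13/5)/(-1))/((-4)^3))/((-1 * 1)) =-13/320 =-0.04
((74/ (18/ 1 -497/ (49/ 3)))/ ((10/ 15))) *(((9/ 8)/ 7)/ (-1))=333/ 232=1.44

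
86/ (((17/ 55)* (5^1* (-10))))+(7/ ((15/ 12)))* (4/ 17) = -361/ 85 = -4.25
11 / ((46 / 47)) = 517 / 46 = 11.24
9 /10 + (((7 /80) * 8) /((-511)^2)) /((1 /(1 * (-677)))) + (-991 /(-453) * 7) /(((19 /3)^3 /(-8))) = 16069924453 /38635052827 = 0.42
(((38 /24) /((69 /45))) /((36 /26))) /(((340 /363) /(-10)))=-149435 /18768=-7.96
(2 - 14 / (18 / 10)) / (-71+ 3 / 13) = 0.08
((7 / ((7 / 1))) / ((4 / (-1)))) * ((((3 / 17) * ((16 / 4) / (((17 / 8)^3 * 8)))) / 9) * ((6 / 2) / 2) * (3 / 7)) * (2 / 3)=-64 / 584647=-0.00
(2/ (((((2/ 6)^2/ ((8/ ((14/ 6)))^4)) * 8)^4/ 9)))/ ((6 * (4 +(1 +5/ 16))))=931603678164736454688768/ 2824799098416085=329794667.06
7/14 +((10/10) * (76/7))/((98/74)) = 8.70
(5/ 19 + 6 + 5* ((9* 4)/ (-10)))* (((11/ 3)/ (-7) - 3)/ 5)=16502/ 1995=8.27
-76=-76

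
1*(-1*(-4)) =4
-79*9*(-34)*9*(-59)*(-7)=89854758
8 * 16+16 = 144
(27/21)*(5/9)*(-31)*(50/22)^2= -96875/847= -114.37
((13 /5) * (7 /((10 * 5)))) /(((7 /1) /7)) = 91 /250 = 0.36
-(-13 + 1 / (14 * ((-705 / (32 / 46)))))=1475573 / 113505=13.00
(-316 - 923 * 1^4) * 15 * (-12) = 223020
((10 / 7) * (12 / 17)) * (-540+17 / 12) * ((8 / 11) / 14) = -258520 / 9163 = -28.21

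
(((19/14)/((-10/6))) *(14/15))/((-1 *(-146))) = -0.01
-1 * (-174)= 174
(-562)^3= -177504328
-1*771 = -771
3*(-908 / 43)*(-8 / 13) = 21792 / 559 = 38.98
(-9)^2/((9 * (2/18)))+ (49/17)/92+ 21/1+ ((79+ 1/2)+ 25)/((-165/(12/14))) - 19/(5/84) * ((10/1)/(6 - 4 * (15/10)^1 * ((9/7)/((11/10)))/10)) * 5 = -159324621/54740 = -2910.57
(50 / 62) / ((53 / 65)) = 1625 / 1643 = 0.99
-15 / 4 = -3.75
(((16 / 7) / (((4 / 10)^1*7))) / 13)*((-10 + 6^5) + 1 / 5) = 487.67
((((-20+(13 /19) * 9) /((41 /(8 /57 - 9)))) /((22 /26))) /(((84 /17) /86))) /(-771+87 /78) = -16407832285 /205316230581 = -0.08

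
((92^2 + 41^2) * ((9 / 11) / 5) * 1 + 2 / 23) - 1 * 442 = 308199 / 253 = 1218.18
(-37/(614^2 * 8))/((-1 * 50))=37/150798400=0.00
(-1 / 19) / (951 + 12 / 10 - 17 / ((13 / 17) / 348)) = 65 / 8378373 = 0.00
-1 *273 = -273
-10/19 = -0.53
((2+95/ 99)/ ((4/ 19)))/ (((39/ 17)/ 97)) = 9179983/ 15444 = 594.40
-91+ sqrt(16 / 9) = -269 / 3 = -89.67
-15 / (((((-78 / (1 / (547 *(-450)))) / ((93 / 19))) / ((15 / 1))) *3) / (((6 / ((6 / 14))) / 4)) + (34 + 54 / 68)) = -110670 / 1653990871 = -0.00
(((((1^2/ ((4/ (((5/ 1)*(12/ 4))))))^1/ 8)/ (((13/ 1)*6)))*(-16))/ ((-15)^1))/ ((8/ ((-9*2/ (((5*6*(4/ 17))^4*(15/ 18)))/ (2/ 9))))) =-83521/ 2662400000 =-0.00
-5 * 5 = -25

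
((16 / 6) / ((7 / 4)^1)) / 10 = 16 / 105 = 0.15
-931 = -931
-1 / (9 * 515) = -1 / 4635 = -0.00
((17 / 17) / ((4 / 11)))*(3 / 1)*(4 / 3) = 11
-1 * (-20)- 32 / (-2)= 36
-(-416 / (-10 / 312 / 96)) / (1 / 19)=-118370304 / 5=-23674060.80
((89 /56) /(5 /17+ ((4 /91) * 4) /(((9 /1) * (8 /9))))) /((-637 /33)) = -16643 /63896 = -0.26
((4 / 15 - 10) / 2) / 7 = -73 / 105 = -0.70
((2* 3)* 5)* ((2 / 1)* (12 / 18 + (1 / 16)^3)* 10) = 204875 / 512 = 400.15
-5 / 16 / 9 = -5 / 144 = -0.03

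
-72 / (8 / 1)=-9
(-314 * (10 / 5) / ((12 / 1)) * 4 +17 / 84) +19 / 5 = -86239 / 420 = -205.33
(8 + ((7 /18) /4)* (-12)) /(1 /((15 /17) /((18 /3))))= 1.00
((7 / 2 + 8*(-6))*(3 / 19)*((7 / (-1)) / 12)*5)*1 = 3115 / 152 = 20.49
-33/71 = -0.46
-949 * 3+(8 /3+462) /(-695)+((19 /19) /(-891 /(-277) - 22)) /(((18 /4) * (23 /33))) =-21531079987 /7560905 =-2847.69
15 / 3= 5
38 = 38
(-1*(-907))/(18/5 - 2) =4535/8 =566.88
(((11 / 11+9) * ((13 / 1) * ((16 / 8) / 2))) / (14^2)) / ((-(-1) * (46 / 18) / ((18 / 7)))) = 5265 / 7889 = 0.67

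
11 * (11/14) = 121/14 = 8.64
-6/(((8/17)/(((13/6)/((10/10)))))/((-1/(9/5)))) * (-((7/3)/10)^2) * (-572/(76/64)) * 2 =6194188/7695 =804.96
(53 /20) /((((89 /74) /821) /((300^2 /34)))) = 4788443.16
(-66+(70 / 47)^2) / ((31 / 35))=-4931290 / 68479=-72.01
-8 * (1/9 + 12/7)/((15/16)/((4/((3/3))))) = -11776/189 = -62.31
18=18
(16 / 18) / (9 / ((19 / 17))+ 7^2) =38 / 2439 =0.02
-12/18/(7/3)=-2/7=-0.29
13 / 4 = 3.25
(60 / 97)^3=216000 / 912673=0.24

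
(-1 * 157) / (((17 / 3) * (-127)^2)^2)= -1413 / 75181801249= -0.00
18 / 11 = 1.64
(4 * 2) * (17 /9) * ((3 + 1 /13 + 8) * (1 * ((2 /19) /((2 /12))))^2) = 313344 /4693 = 66.77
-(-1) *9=9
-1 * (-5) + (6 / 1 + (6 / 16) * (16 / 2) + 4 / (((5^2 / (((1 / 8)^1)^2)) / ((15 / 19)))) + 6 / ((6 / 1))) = 22803 / 1520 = 15.00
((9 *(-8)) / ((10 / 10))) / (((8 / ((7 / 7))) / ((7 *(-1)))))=63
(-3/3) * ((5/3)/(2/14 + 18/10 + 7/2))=-350/1143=-0.31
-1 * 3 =-3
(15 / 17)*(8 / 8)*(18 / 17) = 270 / 289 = 0.93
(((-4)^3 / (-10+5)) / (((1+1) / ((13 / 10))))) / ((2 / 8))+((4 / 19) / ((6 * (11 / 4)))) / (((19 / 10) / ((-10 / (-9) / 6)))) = 267623632 / 8041275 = 33.28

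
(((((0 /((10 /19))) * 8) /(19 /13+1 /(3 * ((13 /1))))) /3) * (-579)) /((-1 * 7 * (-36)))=0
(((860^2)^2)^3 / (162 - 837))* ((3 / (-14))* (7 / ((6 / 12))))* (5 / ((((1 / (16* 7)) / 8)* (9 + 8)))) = 29330496876009282318578483200000000000 / 153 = 191702593960844982474369200000000000.00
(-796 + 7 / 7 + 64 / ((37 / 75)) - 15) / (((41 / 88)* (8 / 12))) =-3322440 / 1517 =-2190.14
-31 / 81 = -0.38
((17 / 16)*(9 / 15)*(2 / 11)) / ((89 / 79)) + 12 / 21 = 184843 / 274120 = 0.67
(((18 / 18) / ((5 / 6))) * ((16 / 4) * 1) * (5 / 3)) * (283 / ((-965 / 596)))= -1349344 / 965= -1398.28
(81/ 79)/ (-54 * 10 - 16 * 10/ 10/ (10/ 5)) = -81/ 43292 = -0.00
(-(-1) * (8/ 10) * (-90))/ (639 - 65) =-36/ 287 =-0.13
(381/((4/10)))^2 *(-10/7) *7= -18145125/2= -9072562.50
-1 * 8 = -8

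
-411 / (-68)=411 / 68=6.04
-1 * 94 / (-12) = 47 / 6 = 7.83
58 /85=0.68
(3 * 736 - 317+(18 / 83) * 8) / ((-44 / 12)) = -516.20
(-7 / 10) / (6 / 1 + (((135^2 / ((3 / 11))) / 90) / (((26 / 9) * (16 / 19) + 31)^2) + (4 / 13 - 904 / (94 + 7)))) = 0.35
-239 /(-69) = 239 /69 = 3.46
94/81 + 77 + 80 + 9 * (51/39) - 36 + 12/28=990355/7371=134.36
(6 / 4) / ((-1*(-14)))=3 / 28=0.11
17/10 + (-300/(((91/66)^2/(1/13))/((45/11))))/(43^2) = 3330396749/1990503970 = 1.67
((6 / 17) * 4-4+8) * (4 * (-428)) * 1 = -157504 / 17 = -9264.94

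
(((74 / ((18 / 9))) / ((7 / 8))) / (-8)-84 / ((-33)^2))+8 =6701 / 2541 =2.64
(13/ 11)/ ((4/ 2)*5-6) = 13/ 44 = 0.30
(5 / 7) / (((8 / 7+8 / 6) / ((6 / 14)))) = 45 / 364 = 0.12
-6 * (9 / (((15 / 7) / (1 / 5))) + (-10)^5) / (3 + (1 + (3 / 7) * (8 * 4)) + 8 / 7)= 17499853 / 550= 31817.91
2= 2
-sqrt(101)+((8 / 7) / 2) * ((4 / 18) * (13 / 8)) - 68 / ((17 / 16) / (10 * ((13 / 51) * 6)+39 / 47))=-51933869 / 50337 - sqrt(101)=-1041.77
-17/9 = -1.89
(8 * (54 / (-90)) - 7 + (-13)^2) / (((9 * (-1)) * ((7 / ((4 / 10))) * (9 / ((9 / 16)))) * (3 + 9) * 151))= -131 / 3805200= -0.00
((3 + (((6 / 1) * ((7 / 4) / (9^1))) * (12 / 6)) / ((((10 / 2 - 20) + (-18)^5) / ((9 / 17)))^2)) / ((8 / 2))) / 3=28663372530944 / 114653490123769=0.25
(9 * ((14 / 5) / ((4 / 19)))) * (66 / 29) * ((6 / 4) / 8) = 118503 / 2320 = 51.08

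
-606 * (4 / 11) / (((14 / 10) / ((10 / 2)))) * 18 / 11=-1090800 / 847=-1287.84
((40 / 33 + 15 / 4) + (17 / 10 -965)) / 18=-632503 / 11880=-53.24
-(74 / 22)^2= -1369 / 121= -11.31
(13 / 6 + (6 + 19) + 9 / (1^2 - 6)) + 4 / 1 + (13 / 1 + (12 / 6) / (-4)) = 628 / 15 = 41.87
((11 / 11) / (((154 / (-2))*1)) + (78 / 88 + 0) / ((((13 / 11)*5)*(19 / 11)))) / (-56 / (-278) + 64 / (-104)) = -3904927 / 21886480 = -0.18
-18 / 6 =-3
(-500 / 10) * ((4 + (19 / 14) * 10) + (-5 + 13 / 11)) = -52950 / 77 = -687.66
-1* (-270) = 270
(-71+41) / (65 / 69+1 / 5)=-26.27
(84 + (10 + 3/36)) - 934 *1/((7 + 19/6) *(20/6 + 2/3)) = 52057/732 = 71.12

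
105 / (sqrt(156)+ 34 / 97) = 8.18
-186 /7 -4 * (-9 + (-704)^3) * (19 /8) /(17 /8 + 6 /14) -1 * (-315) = 1299354806969 /1001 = 1298056750.22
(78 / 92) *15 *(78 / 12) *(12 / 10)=4563 / 46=99.20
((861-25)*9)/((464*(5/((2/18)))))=209/580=0.36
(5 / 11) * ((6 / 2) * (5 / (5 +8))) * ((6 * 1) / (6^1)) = 75 / 143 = 0.52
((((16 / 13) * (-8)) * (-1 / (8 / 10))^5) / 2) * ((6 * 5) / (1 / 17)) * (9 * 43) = 308390625 / 104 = 2965294.47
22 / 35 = 0.63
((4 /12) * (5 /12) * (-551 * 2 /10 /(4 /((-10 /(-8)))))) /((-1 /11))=30305 /576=52.61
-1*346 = -346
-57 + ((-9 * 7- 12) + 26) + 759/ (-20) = -2879/ 20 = -143.95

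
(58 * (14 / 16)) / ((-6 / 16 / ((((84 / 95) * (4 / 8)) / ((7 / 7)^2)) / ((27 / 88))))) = -500192 / 2565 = -195.01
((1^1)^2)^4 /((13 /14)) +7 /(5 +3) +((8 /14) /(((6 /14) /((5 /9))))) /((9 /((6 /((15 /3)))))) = 17275 /8424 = 2.05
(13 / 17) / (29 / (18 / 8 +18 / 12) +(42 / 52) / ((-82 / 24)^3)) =0.10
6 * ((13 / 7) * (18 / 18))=78 / 7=11.14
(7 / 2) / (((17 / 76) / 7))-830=-12248 / 17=-720.47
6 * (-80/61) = -480/61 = -7.87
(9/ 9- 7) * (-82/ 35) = 492/ 35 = 14.06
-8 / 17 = -0.47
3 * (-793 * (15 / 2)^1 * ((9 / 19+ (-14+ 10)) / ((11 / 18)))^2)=-25950774330 / 43681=-594097.53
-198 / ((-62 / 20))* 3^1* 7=41580 / 31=1341.29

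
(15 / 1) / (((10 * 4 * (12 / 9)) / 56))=15.75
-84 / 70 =-6 / 5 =-1.20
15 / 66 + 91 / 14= 74 / 11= 6.73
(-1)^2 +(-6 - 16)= -21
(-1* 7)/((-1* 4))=7/4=1.75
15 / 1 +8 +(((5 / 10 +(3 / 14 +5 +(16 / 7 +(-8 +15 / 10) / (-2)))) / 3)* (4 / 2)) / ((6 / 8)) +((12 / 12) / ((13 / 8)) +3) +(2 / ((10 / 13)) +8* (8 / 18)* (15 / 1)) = 92.55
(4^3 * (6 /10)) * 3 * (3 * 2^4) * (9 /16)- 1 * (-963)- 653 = 17102 /5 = 3420.40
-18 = -18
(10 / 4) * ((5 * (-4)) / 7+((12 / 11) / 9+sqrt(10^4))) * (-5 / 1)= -280850 / 231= -1215.80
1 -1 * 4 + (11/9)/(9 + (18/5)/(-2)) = -2.83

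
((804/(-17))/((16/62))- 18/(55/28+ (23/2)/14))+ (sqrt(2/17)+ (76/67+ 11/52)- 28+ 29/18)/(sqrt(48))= -83859/442- sqrt(3)*(13349233- 31356*sqrt(34))/6396624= -193.29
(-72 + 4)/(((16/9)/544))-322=-21130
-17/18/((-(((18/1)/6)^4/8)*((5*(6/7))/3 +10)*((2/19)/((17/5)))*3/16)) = 76874/54675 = 1.41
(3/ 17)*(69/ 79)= 207/ 1343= 0.15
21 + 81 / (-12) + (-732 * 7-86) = -20783 / 4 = -5195.75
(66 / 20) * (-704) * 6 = -69696 / 5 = -13939.20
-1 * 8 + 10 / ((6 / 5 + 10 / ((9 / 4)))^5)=-4227988643471 / 528613910512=-8.00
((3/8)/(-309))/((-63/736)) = 92/6489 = 0.01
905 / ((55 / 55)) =905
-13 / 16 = -0.81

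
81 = 81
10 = 10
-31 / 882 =-0.04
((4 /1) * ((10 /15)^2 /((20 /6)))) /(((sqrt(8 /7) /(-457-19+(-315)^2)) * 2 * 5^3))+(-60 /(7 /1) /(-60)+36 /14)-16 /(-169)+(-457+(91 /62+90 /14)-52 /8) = -16605341 /36673+98749 * sqrt(14) /1875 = -255.74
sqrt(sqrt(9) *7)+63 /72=7 /8+sqrt(21)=5.46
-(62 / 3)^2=-3844 / 9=-427.11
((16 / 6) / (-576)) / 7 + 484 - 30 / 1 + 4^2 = 710639 / 1512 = 470.00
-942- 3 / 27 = -8479 / 9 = -942.11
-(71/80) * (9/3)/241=-213/19280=-0.01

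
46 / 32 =23 / 16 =1.44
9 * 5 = 45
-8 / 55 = -0.15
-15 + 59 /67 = -946 /67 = -14.12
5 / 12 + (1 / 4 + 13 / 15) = 23 / 15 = 1.53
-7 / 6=-1.17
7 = 7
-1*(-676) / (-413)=-676 / 413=-1.64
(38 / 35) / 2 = 19 / 35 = 0.54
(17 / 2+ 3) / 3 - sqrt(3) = 23 / 6 - sqrt(3) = 2.10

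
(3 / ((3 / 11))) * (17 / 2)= 93.50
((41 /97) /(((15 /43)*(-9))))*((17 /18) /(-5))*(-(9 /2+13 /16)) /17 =-29971 /3771360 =-0.01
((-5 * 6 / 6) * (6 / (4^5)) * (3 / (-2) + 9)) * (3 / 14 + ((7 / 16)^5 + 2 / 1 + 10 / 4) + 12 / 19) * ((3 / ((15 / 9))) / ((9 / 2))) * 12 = -100949337045 / 17850957824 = -5.66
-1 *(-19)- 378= -359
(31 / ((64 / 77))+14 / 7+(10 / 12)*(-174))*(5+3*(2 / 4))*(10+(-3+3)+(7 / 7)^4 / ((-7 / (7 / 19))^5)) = -6870.70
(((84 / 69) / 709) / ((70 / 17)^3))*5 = 4913 / 39952150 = 0.00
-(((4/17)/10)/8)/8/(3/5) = -1/1632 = -0.00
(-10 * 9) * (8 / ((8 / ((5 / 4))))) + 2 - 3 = -227 / 2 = -113.50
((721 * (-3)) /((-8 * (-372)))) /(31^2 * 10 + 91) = -721 /9623392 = -0.00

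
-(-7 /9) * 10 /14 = 5 /9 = 0.56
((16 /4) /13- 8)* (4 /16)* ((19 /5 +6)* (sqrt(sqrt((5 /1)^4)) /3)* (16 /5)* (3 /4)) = -75.38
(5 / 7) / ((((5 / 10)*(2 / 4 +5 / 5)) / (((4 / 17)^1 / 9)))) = 80 / 3213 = 0.02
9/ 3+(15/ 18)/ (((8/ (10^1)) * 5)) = 77/ 24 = 3.21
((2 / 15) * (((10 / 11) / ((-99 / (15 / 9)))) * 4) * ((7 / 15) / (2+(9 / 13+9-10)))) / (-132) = 182 / 10673289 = 0.00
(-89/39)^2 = 7921/1521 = 5.21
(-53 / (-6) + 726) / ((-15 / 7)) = -30863 / 90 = -342.92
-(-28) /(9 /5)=140 /9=15.56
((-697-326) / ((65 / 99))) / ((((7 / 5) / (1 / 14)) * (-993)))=33759 / 421694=0.08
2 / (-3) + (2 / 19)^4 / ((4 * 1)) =-260630 / 390963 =-0.67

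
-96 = -96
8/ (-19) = -8/ 19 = -0.42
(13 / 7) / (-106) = -13 / 742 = -0.02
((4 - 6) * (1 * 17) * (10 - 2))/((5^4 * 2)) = -136/625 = -0.22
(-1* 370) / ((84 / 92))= -8510 / 21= -405.24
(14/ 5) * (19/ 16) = 133/ 40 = 3.32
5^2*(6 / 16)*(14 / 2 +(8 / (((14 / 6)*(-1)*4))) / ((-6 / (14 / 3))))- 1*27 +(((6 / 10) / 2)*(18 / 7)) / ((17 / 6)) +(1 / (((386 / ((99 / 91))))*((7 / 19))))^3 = 14261678218971197747 / 315892376718215570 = 45.15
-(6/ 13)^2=-36/ 169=-0.21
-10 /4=-5 /2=-2.50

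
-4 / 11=-0.36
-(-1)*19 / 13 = 1.46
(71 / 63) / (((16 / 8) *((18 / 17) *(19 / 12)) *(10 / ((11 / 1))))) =13277 / 35910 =0.37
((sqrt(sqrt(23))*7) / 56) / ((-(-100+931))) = -23^(1 / 4) / 6648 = -0.00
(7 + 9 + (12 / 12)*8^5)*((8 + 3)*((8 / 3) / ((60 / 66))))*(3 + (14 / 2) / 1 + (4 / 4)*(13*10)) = 148096256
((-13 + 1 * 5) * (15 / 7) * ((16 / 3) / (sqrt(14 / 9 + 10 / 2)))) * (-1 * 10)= 19200 * sqrt(59) / 413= 357.09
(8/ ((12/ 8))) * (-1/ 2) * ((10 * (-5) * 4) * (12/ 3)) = 6400/ 3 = 2133.33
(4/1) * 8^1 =32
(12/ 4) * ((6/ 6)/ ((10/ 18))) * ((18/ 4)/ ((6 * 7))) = 81/ 140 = 0.58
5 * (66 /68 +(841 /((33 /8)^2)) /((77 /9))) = 33.74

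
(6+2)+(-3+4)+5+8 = 22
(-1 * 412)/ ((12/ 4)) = -412/ 3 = -137.33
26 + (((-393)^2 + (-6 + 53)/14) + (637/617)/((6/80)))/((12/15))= 20016870571/103656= 193108.65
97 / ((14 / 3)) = 291 / 14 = 20.79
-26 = -26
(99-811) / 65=-712 / 65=-10.95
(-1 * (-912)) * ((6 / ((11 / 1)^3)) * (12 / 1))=49.33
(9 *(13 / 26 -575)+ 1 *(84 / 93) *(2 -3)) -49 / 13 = -4171189 / 806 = -5175.17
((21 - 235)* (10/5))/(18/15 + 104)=-1070/263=-4.07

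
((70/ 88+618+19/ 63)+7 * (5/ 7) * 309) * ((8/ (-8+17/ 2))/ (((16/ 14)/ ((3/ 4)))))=5998877/ 264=22723.02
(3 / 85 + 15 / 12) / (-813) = -437 / 276420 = -0.00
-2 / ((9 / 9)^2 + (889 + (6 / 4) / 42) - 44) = -56 / 23689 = -0.00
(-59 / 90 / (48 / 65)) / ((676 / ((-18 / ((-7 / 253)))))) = -14927 / 17472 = -0.85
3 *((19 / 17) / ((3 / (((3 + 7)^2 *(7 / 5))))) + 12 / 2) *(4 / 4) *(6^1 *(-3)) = -53388 / 17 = -3140.47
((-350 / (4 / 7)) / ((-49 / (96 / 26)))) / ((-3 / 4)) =-800 / 13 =-61.54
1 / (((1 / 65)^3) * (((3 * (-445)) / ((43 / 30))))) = -472355 / 1602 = -294.85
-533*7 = -3731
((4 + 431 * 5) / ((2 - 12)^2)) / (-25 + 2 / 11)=-23749 / 27300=-0.87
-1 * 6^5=-7776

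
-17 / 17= -1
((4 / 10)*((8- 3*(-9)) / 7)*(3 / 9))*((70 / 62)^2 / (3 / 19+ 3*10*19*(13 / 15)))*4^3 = 2979200 / 27068487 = 0.11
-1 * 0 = 0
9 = 9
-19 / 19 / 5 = -1 / 5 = -0.20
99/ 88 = 9/ 8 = 1.12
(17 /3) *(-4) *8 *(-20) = 10880 /3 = 3626.67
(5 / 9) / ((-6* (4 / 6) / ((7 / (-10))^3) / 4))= 343 / 1800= 0.19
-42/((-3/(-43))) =-602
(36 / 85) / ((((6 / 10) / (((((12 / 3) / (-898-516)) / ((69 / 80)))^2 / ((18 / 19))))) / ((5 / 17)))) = 4864000 / 2063270204163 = 0.00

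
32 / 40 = 4 / 5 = 0.80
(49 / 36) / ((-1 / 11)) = -539 / 36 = -14.97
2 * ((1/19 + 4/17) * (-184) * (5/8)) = -21390/323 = -66.22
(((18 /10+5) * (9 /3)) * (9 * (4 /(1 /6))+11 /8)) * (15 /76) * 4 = 266067 /76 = 3500.88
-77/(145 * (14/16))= -88/145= -0.61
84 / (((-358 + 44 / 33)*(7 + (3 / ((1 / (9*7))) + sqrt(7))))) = -1176 / 978515 + 6*sqrt(7) / 978515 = -0.00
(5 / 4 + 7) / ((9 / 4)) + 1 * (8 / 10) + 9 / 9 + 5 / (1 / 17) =1357 / 15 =90.47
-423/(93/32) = -4512/31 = -145.55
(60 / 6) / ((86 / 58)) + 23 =1279 / 43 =29.74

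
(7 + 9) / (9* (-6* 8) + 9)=-16 / 423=-0.04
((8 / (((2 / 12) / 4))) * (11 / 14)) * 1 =1056 / 7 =150.86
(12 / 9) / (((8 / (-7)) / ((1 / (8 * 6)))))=-7 / 288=-0.02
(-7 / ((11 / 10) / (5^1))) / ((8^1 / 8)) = -350 / 11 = -31.82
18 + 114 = 132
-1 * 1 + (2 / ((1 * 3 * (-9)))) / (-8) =-107 / 108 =-0.99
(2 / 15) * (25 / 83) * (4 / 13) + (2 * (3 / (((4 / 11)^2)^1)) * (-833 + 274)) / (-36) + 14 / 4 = 708.09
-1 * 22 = -22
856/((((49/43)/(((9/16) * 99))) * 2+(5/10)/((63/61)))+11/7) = 65591856/160645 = 408.30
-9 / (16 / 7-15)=63 / 89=0.71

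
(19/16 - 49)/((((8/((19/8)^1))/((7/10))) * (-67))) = 20349/137216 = 0.15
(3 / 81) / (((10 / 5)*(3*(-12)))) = -1 / 1944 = -0.00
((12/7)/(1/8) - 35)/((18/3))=-149/42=-3.55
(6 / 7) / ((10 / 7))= 3 / 5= 0.60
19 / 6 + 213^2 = 272233 / 6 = 45372.17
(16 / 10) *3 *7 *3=504 / 5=100.80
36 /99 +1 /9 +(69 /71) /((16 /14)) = 74513 /56232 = 1.33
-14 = -14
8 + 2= 10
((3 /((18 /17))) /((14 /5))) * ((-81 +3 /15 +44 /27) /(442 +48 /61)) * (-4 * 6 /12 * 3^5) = 87.93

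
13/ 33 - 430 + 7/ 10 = -141539/ 330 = -428.91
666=666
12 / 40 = 3 / 10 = 0.30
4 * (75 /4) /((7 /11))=825 /7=117.86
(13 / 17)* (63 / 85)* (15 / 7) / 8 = 351 / 2312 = 0.15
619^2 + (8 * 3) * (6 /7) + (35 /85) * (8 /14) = 45598635 /119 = 383181.81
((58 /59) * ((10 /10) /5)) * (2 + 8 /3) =812 /885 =0.92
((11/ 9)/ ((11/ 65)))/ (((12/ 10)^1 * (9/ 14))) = 2275/ 243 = 9.36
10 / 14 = 5 / 7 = 0.71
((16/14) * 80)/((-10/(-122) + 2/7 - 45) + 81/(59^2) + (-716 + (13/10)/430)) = -584362432000/4861386109869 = -0.12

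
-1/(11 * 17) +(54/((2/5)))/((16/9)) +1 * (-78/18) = 71.60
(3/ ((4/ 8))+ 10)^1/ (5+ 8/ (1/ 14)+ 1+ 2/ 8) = 64/ 473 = 0.14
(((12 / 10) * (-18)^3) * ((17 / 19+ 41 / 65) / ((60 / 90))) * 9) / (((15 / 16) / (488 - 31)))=-2169193830912 / 30875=-70257290.07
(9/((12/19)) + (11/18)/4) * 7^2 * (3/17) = 2989/24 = 124.54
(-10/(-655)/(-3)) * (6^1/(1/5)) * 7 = -1.07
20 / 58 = 0.34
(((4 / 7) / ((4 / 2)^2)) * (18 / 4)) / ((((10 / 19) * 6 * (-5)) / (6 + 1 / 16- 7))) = 171 / 4480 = 0.04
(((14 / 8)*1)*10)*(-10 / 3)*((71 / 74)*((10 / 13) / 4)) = -62125 / 5772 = -10.76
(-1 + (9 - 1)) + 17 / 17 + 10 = 18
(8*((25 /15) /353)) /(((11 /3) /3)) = 120 /3883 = 0.03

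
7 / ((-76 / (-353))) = 2471 / 76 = 32.51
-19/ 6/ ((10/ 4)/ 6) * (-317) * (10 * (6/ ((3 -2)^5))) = 144552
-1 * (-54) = 54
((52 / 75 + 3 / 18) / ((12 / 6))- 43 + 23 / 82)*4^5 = -44387072 / 1025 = -43304.46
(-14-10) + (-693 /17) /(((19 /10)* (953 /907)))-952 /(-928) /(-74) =-44.43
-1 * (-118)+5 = 123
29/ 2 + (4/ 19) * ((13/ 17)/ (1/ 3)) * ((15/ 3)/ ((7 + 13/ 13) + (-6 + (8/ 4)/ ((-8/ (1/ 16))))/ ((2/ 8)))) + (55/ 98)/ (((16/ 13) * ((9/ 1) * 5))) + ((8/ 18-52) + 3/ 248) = -1350324431033/ 36314988192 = -37.18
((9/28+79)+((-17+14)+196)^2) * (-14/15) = -1045193/30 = -34839.77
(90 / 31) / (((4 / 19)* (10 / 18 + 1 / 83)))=638685 / 26288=24.30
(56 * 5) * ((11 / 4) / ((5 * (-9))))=-154 / 9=-17.11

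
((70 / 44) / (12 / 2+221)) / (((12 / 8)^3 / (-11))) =-0.02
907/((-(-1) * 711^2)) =0.00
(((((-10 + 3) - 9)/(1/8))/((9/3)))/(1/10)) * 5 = -6400/3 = -2133.33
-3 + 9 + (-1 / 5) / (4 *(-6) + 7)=511 / 85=6.01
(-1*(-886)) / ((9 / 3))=886 / 3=295.33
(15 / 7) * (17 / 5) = 51 / 7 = 7.29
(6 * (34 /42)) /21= 34 /147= 0.23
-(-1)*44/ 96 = 11/ 24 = 0.46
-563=-563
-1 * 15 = -15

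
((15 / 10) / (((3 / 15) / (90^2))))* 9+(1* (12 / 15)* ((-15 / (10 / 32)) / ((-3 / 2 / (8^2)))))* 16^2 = 4830902 / 5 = 966180.40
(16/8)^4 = 16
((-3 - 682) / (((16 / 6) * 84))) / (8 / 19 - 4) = 13015 / 15232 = 0.85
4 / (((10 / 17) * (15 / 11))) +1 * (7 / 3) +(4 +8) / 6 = 233 / 25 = 9.32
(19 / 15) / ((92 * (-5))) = -19 / 6900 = -0.00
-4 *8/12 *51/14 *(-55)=3740/7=534.29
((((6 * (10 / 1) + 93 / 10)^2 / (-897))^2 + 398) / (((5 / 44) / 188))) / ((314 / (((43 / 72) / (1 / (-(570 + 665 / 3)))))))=-1062859.72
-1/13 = -0.08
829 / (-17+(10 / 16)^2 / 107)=-48.78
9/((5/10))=18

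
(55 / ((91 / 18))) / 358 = 495 / 16289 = 0.03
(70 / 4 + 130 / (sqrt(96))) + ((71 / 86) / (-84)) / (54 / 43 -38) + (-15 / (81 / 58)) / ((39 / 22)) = 1065987721 / 93169440 + 65 * sqrt(6) / 12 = 24.71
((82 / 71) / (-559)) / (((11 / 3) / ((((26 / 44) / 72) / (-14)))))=41 / 124122768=0.00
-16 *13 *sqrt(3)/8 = -26 *sqrt(3) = -45.03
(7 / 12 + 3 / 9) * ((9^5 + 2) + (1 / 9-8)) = 1461317 / 27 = 54122.85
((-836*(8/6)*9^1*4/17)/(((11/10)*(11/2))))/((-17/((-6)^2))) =2626560/3179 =826.22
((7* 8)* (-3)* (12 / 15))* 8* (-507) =2725632 / 5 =545126.40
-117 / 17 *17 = -117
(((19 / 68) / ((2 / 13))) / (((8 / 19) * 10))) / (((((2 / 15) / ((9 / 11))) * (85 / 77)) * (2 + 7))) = 98553 / 369920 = 0.27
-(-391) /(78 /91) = 2737 /6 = 456.17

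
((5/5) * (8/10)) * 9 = 36/5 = 7.20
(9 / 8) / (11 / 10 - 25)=-45 / 956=-0.05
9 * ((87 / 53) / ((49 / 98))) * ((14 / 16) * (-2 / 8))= -5481 / 848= -6.46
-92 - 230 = -322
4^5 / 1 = 1024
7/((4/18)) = 63/2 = 31.50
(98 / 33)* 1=98 / 33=2.97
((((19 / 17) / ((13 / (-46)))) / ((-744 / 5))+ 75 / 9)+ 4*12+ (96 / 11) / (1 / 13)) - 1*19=45462113 / 301444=150.81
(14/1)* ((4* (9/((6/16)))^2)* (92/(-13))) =-2967552/13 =-228273.23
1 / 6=0.17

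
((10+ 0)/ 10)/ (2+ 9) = 1/ 11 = 0.09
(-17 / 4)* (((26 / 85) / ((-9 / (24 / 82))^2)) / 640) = -13 / 6051600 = -0.00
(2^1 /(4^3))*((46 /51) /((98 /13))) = 299 /79968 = 0.00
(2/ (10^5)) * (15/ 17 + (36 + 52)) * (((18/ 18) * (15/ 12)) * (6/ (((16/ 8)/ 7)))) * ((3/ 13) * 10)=95193/ 884000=0.11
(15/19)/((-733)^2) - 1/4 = -10208431/40833964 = -0.25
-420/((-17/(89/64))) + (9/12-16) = 5197/272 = 19.11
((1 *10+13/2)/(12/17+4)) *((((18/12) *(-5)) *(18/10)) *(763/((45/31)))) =-39807999/1600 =-24880.00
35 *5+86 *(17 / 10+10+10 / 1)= 10206 / 5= 2041.20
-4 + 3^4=77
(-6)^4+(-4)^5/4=1040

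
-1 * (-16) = 16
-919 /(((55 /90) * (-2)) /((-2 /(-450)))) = 919 /275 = 3.34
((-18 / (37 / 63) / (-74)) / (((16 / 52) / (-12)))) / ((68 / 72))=-398034 / 23273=-17.10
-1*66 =-66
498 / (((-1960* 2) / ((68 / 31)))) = -4233 / 15190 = -0.28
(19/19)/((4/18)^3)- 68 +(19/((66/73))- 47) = -755/264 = -2.86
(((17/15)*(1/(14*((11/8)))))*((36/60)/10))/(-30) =-17/144375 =-0.00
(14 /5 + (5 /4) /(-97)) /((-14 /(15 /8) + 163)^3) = 3649725 /4926924894356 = 0.00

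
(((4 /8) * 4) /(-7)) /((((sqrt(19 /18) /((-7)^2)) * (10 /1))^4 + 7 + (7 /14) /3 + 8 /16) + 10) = -0.02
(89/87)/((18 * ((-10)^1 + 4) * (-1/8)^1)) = 178/2349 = 0.08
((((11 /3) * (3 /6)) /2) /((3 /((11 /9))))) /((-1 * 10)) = -0.04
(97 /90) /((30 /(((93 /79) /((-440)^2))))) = 3007 /13764960000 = 0.00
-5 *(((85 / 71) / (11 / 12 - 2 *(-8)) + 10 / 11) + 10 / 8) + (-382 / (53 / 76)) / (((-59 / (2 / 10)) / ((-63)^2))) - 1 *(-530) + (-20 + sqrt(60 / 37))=2 *sqrt(555) / 37 + 78020620251451 / 9915279220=7870.00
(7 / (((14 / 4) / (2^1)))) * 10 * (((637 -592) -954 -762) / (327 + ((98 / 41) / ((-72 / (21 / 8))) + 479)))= -263082240 / 3172073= -82.94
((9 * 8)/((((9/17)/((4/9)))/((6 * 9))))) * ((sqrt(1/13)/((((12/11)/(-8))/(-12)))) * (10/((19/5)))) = 14361600 * sqrt(13)/247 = 209641.64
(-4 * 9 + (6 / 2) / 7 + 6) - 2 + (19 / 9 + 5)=-1541 / 63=-24.46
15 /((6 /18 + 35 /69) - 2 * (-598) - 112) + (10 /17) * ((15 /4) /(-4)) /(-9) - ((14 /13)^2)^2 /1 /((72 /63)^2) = -0.95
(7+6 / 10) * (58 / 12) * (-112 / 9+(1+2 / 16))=-89813 / 216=-415.80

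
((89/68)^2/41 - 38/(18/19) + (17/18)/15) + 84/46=-22475139623/588658320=-38.18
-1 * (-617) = 617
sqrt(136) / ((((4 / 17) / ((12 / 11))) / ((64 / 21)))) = 2176 * sqrt(34) / 77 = 164.78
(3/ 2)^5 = 243/ 32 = 7.59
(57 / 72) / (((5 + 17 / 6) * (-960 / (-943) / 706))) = 6324701 / 90240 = 70.09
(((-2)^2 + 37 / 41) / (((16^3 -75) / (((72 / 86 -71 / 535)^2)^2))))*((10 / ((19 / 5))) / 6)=243294185724234193 / 1846999898414254181525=0.00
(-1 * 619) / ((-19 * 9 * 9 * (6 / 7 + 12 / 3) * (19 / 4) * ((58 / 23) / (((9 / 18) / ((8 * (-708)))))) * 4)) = -99659 / 653209318656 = -0.00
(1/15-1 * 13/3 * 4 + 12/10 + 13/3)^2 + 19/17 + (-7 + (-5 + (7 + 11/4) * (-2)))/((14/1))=2089043/15300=136.54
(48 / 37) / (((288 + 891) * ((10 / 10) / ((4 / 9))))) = 64 / 130869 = 0.00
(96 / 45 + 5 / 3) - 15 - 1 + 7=-26 / 5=-5.20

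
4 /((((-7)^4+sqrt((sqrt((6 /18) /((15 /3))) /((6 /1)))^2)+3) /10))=51926400 /3120776639- 240* sqrt(15) /3120776639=0.02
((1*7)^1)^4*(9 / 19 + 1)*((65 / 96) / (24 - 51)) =-1092455 / 12312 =-88.73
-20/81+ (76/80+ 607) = 984479/1620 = 607.70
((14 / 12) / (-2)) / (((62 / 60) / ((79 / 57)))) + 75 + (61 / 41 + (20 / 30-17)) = 8602657 / 144894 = 59.37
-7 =-7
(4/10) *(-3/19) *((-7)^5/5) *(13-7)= 605052/475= 1273.79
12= 12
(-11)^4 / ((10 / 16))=117128 / 5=23425.60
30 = 30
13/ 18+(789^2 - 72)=11204095/ 18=622449.72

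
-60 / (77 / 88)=-480 / 7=-68.57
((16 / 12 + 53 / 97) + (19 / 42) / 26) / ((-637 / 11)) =-2210461 / 67473588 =-0.03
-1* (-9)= 9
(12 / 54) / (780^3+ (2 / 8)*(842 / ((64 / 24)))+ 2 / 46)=736 / 1571716485585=0.00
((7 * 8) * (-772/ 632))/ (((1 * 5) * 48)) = -1351/ 4740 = -0.29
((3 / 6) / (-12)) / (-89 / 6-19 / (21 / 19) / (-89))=623 / 218900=0.00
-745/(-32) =745/32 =23.28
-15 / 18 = -5 / 6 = -0.83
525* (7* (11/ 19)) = 40425/ 19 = 2127.63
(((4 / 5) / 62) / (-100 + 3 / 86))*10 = -344 / 266507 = -0.00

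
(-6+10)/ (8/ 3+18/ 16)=96/ 91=1.05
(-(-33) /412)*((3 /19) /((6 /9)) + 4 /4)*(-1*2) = -1551 /7828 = -0.20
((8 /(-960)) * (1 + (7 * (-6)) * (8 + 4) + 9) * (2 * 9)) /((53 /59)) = 43719 /530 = 82.49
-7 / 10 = -0.70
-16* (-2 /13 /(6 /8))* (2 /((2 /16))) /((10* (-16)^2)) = 0.02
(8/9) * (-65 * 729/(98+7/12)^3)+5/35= 12594637/127353499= 0.10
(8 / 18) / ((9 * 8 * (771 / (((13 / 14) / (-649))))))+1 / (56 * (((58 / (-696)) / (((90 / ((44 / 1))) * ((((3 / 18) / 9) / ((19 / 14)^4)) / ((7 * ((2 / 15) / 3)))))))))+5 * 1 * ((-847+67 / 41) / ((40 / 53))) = -33960303767119265363 / 6063737405587092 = -5600.56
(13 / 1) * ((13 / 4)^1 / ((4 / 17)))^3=140320193 / 4096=34257.86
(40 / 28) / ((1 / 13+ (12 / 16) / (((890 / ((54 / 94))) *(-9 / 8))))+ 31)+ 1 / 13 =94493151 / 768908413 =0.12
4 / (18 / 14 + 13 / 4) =112 / 127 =0.88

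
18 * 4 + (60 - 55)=77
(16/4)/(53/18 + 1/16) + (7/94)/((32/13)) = 1772011/1302464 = 1.36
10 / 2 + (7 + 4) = 16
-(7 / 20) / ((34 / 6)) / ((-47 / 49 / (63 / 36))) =7203 / 63920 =0.11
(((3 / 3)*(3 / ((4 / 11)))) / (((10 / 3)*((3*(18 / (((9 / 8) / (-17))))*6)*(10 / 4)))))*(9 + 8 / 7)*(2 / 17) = -781 / 3236800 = -0.00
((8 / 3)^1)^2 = 64 / 9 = 7.11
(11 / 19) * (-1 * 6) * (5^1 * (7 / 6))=-385 / 19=-20.26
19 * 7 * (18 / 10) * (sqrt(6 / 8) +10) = 2601.33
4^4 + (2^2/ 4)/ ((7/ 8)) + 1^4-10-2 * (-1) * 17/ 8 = 7067/ 28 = 252.39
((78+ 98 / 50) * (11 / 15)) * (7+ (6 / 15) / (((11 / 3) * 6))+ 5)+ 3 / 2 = 2648303 / 3750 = 706.21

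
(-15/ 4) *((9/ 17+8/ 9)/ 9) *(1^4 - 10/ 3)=7595/ 5508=1.38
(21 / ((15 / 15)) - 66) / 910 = -9 / 182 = -0.05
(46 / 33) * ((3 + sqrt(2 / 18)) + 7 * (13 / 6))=851 / 33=25.79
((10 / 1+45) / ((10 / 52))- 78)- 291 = -83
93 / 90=31 / 30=1.03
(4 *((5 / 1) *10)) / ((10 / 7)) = 140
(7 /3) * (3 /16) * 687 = 4809 /16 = 300.56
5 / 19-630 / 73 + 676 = 926007 / 1387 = 667.63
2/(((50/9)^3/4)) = 729/15625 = 0.05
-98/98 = -1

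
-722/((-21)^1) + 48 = 1730/21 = 82.38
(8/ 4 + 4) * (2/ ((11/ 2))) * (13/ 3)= 104/ 11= 9.45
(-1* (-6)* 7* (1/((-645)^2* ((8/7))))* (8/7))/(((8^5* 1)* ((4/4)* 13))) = 7/29536665600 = 0.00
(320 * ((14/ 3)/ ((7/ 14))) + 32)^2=82011136/ 9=9112348.44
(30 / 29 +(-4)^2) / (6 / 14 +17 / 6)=20748 / 3973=5.22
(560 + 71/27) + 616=31823/27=1178.63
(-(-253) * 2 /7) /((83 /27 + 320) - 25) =6831 /28168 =0.24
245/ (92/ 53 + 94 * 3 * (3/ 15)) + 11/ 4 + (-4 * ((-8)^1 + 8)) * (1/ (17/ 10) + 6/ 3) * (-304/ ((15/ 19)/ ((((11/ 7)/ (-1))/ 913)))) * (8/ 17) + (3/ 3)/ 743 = 159465981/ 22893316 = 6.97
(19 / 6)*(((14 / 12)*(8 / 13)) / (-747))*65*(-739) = 982870 / 6723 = 146.20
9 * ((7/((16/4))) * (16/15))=84/5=16.80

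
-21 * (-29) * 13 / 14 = 1131 / 2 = 565.50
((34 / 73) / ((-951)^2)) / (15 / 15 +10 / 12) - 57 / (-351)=1533163325 / 9441042039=0.16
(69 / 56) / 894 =23 / 16688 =0.00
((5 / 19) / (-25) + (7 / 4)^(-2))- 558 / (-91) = 390193 / 60515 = 6.45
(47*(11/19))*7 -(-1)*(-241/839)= 3031762/15941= 190.19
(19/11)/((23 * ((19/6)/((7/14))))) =3/253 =0.01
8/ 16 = 1/ 2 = 0.50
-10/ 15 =-2/ 3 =-0.67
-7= -7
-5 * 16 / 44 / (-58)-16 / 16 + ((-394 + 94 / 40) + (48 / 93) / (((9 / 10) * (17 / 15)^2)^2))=-392.23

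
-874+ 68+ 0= -806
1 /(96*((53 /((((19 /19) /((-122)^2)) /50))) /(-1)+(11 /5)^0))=-1 /3786489504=-0.00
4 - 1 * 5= -1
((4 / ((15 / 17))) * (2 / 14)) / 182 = 34 / 9555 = 0.00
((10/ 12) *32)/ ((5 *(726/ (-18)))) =-16/ 121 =-0.13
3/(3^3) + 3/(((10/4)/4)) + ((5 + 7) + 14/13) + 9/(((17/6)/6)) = 368431/9945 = 37.05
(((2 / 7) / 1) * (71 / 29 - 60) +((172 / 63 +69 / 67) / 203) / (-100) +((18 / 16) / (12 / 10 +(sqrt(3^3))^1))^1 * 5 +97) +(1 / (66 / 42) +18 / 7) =375 * sqrt(3) / 568 +2793957541987 / 33460500150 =84.64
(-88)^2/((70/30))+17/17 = 23239/7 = 3319.86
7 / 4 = 1.75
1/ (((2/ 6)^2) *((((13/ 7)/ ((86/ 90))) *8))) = 301/ 520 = 0.58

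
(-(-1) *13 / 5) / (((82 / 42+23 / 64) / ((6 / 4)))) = 2016 / 1195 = 1.69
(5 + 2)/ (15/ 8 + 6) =8/ 9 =0.89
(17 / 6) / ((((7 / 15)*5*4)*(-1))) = -17 / 56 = -0.30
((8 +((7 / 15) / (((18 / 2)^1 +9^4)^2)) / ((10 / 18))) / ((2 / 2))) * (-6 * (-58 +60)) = -2877660007 / 29975625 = -96.00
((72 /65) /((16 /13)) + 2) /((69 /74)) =3.11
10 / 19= 0.53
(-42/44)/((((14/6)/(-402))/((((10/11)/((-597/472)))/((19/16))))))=-45538560/457501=-99.54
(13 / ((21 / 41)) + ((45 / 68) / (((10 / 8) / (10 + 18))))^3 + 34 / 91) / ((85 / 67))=295025420629 / 114006165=2587.80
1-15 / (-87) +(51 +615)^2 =12863158 / 29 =443557.17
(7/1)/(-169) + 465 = 78578/169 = 464.96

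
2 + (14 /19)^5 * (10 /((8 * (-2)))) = 4616058 /2476099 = 1.86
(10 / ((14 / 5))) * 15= 375 / 7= 53.57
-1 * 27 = -27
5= 5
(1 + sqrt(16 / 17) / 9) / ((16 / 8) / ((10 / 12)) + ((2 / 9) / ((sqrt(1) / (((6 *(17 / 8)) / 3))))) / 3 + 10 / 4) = 15 *sqrt(17) / 2992 + 135 / 704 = 0.21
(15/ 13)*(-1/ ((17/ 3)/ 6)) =-270/ 221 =-1.22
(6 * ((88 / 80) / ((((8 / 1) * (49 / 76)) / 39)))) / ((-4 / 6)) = -73359 / 980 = -74.86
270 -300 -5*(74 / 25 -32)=576 / 5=115.20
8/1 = 8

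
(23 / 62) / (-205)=-23 / 12710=-0.00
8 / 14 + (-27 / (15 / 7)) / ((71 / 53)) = -21953 / 2485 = -8.83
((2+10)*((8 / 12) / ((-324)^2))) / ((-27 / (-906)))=151 / 59049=0.00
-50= -50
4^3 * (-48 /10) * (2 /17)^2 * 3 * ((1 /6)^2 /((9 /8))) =-4096 /13005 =-0.31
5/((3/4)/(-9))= -60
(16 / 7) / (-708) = -4 / 1239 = -0.00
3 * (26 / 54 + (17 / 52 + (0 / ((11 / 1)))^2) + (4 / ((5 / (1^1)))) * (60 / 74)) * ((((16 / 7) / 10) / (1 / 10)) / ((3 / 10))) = 432520 / 12987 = 33.30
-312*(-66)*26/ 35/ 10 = 267696/ 175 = 1529.69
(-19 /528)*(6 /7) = -19 /616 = -0.03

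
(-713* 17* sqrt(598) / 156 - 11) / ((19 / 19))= -12121* sqrt(598) / 156 - 11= -1911.05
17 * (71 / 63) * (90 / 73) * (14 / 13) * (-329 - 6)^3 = -907552352500 / 949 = -956324923.60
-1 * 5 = -5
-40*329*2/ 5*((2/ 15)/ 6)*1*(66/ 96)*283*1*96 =-32773664/ 15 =-2184910.93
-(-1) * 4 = 4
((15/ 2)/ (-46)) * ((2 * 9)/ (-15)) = 9/ 46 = 0.20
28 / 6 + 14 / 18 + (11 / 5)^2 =2314 / 225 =10.28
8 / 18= 4 / 9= 0.44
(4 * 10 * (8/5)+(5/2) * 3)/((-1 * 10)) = -143/20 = -7.15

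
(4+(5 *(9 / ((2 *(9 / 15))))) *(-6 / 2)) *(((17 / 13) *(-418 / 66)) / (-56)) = -16.05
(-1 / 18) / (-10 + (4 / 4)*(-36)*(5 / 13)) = 0.00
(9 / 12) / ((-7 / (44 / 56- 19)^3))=49744125 / 76832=647.44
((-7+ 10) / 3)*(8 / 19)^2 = 64 / 361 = 0.18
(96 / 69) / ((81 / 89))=2848 / 1863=1.53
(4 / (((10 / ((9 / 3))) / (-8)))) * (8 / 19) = -4.04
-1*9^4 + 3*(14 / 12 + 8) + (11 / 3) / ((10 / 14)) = -195851 / 30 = -6528.37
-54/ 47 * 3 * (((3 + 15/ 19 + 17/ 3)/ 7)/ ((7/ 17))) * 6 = -60588/ 893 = -67.85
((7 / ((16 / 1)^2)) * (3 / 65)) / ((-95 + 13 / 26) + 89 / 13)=-21 / 1458560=-0.00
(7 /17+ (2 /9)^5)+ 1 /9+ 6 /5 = 8650118 /5019165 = 1.72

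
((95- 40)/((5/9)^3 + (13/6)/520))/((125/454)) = 58250016/51215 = 1137.36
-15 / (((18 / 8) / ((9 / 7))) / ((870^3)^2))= -26017572060540000000 / 7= -3716796008648571428.57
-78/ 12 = -13/ 2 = -6.50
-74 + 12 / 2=-68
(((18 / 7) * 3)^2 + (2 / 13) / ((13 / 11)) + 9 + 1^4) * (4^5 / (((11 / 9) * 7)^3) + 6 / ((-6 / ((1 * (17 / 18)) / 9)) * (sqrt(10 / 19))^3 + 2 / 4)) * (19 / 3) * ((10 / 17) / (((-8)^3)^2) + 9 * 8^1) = 608663438962872013156709731 / 11767163387625609306112 - 10145157015897212535 * sqrt(190) / 16014648420080128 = 42993.50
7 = 7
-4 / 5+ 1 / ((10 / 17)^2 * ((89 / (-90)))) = -3313 / 890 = -3.72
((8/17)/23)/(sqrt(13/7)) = 8 * sqrt(91)/5083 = 0.02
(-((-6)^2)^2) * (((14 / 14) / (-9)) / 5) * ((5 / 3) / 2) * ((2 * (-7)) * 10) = -3360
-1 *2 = -2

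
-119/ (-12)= 119/ 12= 9.92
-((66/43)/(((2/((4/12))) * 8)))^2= -121/118336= -0.00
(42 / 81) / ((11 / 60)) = 280 / 99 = 2.83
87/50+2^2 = 287/50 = 5.74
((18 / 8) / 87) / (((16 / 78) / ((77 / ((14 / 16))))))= 1287 / 116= 11.09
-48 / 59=-0.81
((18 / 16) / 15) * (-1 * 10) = -3 / 4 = -0.75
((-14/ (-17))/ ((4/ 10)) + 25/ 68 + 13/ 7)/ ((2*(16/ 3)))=6117/ 15232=0.40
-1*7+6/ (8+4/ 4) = -19/ 3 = -6.33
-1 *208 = -208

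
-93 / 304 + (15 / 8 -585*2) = -355203 / 304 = -1168.43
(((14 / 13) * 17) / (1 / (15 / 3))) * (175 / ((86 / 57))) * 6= 35610750 / 559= 63704.38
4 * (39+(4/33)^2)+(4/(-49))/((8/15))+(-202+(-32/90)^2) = -1103801227/24012450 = -45.97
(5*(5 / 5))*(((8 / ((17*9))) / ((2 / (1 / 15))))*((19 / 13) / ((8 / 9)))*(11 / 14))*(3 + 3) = 209 / 3094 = 0.07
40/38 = 20/19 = 1.05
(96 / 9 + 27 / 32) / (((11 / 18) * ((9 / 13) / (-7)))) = -100555 / 528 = -190.45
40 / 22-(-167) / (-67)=-497 / 737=-0.67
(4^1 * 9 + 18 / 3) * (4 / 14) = 12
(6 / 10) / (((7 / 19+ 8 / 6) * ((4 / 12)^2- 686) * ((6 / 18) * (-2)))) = 4617 / 5987810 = 0.00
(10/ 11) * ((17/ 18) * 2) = 170/ 99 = 1.72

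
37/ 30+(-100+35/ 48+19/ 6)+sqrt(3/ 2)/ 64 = -22769/ 240+sqrt(6)/ 128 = -94.85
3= 3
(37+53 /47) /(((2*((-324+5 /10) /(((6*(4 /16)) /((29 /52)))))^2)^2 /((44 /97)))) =11674252541952 /565039366686261309599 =0.00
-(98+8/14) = -690/7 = -98.57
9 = 9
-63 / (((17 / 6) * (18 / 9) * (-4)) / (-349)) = -65961 / 68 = -970.01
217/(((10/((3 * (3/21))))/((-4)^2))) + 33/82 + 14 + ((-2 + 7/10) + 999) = 47597/41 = 1160.90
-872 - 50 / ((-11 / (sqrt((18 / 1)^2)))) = -8692 / 11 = -790.18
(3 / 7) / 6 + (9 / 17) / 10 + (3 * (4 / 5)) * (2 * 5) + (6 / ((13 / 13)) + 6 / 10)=18281 / 595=30.72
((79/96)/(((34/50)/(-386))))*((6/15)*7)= -533645/408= -1307.95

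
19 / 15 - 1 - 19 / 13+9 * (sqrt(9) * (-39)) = -205568 / 195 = -1054.19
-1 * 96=-96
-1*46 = -46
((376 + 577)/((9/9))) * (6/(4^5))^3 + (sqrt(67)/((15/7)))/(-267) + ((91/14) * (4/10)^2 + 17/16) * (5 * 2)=14109767311/671088640 - 7 * sqrt(67)/4005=21.01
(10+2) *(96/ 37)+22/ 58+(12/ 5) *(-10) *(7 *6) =-1047769/ 1073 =-976.49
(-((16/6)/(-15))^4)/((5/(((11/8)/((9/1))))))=-5632/184528125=-0.00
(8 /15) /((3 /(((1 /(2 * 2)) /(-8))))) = -1 /180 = -0.01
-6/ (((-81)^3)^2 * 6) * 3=-0.00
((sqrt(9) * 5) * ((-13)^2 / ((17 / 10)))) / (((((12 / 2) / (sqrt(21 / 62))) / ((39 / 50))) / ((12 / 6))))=6591 * sqrt(1302) / 1054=225.64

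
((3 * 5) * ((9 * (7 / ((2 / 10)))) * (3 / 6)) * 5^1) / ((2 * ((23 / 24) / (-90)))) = -12757500 / 23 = -554673.91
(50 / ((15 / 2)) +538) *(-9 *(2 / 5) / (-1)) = 9804 / 5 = 1960.80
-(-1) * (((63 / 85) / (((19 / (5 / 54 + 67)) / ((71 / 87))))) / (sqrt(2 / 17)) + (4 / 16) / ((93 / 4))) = 1 / 93 + 1800631 * sqrt(34) / 1686060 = 6.24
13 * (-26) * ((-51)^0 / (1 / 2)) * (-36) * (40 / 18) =54080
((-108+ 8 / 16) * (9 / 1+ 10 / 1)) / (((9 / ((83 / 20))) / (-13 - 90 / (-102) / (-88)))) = 1319805493 / 107712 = 12253.10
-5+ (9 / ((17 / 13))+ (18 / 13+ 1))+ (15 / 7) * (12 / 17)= 8941 / 1547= 5.78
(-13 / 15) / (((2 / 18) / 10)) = -78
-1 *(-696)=696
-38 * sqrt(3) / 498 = -19 * sqrt(3) / 249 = -0.13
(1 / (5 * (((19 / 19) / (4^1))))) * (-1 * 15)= -12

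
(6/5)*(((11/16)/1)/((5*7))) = 33/1400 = 0.02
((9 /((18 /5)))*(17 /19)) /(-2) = -85 /76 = -1.12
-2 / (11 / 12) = -24 / 11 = -2.18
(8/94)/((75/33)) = 44/1175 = 0.04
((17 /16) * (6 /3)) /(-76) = -17 /608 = -0.03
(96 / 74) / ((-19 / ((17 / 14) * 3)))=-1224 / 4921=-0.25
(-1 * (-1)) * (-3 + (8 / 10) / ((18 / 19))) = -97 / 45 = -2.16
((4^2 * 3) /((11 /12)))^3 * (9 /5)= 1719926784 /6655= 258441.29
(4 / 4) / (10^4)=1 / 10000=0.00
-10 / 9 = -1.11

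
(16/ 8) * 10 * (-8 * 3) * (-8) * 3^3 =103680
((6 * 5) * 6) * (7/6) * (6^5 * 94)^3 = 82010906298105200640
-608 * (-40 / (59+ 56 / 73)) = 1775360 / 4363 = 406.91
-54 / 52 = -27 / 26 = -1.04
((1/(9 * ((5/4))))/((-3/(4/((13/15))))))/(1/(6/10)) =-16/195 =-0.08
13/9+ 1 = 22/9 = 2.44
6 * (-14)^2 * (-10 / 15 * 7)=-5488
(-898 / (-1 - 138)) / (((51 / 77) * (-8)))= -34573 / 28356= -1.22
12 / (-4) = -3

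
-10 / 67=-0.15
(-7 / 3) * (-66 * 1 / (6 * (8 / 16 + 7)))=154 / 45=3.42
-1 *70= -70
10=10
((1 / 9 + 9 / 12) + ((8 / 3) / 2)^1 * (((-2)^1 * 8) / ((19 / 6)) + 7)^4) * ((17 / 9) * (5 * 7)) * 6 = 55929809005 / 7037334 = 7947.58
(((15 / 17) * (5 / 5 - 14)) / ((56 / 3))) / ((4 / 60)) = -8775 / 952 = -9.22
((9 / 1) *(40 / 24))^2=225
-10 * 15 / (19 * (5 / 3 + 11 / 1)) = -0.62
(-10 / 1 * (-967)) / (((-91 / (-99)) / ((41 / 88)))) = 1784115 / 364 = 4901.41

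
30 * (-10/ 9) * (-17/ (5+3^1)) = 425/ 6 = 70.83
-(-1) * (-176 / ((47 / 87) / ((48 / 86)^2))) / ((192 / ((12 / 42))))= -91872 / 608321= -0.15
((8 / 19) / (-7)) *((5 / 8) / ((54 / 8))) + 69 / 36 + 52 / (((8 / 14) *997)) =28675771 / 14320908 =2.00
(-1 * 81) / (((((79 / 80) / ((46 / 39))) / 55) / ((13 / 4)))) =-1366200 / 79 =-17293.67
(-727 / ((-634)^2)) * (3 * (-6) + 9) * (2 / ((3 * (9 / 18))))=2181 / 100489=0.02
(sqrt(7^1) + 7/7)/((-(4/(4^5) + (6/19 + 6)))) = -4864* sqrt(7)/30739-4864/30739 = -0.58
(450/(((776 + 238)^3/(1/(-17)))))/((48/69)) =-575/15754704576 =-0.00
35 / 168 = 5 / 24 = 0.21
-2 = -2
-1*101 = -101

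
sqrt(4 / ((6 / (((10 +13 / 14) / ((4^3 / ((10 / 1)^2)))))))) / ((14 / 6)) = 15 * sqrt(357) / 196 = 1.45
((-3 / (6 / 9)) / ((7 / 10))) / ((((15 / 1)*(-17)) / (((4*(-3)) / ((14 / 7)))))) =-18 / 119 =-0.15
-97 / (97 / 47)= -47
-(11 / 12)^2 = -121 / 144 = -0.84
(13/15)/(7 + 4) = 13/165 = 0.08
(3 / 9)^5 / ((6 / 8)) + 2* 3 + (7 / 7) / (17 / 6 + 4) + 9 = 452873 / 29889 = 15.15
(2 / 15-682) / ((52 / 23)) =-58811 / 195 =-301.59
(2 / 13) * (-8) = -16 / 13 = -1.23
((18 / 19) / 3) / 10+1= 1.03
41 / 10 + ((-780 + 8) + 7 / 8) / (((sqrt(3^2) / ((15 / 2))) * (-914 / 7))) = 1379367 / 73120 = 18.86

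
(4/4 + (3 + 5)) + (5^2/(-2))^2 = 165.25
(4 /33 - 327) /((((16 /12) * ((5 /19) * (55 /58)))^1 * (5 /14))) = -41605459 /15125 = -2750.77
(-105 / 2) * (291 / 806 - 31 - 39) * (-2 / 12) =-609.34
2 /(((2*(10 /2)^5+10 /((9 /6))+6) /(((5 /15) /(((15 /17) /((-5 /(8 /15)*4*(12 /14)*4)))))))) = -510 /32879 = -0.02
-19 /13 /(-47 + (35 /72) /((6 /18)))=456 /14209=0.03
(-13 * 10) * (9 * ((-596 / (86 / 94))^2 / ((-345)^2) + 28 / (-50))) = -17197151348 / 4890605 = -3516.36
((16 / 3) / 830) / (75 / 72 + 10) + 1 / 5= 22059 / 109975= 0.20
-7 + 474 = 467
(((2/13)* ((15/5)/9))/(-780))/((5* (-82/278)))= 139/3118050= 0.00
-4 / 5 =-0.80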